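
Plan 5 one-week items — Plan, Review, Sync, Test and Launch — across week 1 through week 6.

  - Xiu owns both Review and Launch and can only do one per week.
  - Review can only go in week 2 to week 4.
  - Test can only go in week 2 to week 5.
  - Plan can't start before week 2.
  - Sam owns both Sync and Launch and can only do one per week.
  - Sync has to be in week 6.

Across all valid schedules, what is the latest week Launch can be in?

Launch at week 5 is achievable: Plan=week 2; Launch=week 5; Test=week 2; Sync=week 6; Review=week 2.
Nothing later works — the conflict constraints rule out every week after week 5.

week 5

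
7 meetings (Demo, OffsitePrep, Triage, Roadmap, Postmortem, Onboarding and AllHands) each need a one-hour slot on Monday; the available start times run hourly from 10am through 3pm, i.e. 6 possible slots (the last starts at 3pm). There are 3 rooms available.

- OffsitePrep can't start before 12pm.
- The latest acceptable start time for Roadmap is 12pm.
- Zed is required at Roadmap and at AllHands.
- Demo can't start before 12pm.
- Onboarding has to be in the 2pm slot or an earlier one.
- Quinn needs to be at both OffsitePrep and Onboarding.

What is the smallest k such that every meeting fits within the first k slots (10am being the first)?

With at most 3 per slot and 7 meetings, at least 3 slots are needed.
Demo can't be placed before 12pm — that is slot 3 counting from 10am — so the schedule must run through at least 3 slots.
3 works (last occupied slot: 12pm): for example OffsitePrep in 12pm; Postmortem in 10am; Demo in 12pm; Triage in 10am; Onboarding in 11am; AllHands in 11am; Roadmap in 10am.

3 slots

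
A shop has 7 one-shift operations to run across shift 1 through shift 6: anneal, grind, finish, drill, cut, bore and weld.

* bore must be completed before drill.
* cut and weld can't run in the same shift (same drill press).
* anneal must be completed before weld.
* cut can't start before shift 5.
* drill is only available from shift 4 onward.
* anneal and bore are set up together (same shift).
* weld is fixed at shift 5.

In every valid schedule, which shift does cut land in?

cut's window is shift 5–shift 6.
weld is fixed at shift 5, and cut can't share a shift with weld.
So cut must be shift 6.

shift 6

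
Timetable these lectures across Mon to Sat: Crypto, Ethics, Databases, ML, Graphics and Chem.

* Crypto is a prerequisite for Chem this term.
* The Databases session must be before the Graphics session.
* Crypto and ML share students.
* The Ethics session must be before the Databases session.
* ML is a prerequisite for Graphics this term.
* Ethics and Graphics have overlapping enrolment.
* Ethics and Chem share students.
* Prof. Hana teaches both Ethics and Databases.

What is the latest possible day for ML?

Fri

Downstream work caps ML at Fri.
ML at Fri is achievable: Graphics in Sat; Chem in Tue; Databases in Tue; Ethics in Mon; ML in Fri; Crypto in Mon.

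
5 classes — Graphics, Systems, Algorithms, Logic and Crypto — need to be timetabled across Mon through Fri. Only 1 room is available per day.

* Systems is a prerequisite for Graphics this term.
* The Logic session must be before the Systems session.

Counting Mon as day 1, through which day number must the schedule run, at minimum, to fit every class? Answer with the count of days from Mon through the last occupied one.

5

The precedence chain requires at least 3 distinct days.
With at most 1 per day and 5 classes, at least 5 days are needed.
5 works (last occupied day: Fri): for example Algorithms in Thu, Crypto in Fri, Logic in Mon, Graphics in Wed, Systems in Tue.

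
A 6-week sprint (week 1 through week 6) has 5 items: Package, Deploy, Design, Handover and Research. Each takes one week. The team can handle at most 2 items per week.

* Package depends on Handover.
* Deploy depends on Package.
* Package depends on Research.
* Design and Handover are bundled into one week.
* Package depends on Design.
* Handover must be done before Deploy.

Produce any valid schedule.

Design in week 1; Handover in week 1; Research in week 2; Deploy in week 4; Package in week 3

Checking: Design(week 1) before Package(week 3); Package(week 3) before Deploy(week 4); Handover(week 1) before Deploy(week 4); Handover(week 1) before Package(week 3); Research(week 2) before Package(week 3); Design = Handover = week 1; max 2 per week (cap 2).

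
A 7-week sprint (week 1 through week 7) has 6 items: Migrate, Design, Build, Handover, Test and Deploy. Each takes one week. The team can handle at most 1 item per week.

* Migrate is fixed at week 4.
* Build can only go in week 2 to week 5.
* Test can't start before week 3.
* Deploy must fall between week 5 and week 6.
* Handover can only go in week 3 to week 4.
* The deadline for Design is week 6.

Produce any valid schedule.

Design=week 1, Migrate=week 4, Test=week 6, Handover=week 3, Build=week 2, Deploy=week 5

Checking: Deploy=week 5 in [week 5,week 6]; Build=week 2 in [week 2,week 5]; Test=week 6 in [week 3,week 7]; Handover=week 3 in [week 3,week 4]; Design=week 1 in [week 1,week 6]; Migrate=week 4 in [week 4,week 4]; max 1 per week (cap 1).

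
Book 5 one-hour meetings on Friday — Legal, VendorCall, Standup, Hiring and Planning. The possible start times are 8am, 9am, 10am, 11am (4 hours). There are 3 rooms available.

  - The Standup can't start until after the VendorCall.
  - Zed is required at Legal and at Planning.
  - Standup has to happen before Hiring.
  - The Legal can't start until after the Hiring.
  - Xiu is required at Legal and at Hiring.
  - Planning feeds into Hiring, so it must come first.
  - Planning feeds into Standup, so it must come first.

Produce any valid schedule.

Hiring -> 10am, VendorCall -> 8am, Planning -> 8am, Standup -> 9am, Legal -> 11am

Checking: VendorCall(8am) before Standup(9am); Planning(8am) before Standup(9am); Hiring(10am) before Legal(11am); Planning(8am) before Hiring(10am); Standup(9am) before Hiring(10am); Legal(11am) != Planning(8am); Legal(11am) != Hiring(10am); max 2 per hour (cap 3).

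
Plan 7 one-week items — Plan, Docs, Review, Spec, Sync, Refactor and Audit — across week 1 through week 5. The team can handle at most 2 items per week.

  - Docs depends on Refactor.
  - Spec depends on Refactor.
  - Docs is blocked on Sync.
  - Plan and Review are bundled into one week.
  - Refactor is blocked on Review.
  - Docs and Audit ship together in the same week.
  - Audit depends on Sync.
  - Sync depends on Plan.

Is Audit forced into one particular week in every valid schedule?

Audit can be week 3 (e.g. Refactor -> week 2, Spec -> week 4, Docs -> week 3, Plan -> week 1, Review -> week 1, Sync -> week 2, Audit -> week 3) or week 4 (e.g. Review=week 1, Audit=week 4, Plan=week 1, Docs=week 4, Refactor=week 2, Spec=week 3, Sync=week 2).

No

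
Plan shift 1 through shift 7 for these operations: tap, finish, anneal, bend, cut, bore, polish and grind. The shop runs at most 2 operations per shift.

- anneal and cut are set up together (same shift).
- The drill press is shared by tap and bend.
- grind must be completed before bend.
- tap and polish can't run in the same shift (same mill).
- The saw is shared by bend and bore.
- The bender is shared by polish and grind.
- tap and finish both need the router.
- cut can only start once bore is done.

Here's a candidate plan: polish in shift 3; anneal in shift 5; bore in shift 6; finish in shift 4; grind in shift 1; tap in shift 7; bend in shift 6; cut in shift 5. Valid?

Invalid. The saw is shared by bend and bore.

The shop runs at most 2 operations per shift — holds.
anneal and cut are set up together (same shift) — holds.
The drill press is shared by tap and bend — holds.
grind must be completed before bend — holds.
tap and polish can't run in the same shift (same mill) — holds.
The bender is shared by polish and grind — holds.
The saw is shared by bend and bore — violated.
cut can only start once bore is done — violated.
tap and finish both need the router — holds.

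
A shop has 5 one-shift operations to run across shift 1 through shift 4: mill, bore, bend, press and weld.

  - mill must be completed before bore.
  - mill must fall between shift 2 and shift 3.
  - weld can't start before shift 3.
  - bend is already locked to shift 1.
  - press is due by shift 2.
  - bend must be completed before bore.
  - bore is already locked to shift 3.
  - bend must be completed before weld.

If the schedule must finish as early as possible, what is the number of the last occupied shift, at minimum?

The precedence chain requires at least 2 distinct shifts.
bore can't be placed before shift 3, so the schedule must run through at least shift 3.
3 works (last occupied shift: shift 3): for example press=shift 1, bend=shift 1, bore=shift 3, weld=shift 3, mill=shift 2.

shift 3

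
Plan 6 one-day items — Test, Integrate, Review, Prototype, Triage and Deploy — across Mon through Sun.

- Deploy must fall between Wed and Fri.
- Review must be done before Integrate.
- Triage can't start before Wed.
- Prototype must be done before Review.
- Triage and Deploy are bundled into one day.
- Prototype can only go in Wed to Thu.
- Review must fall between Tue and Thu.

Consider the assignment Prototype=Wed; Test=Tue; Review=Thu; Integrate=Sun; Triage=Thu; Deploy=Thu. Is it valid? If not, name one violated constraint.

Yes, all constraints hold

Triage can't start before Wed — holds.
Review must fall between Tue and Thu — holds.
Review must be done before Integrate — holds.
Deploy must fall between Wed and Fri — holds.
Prototype can only go in Wed to Thu — holds.
Prototype must be done before Review — holds.
Triage and Deploy are bundled into one day — holds.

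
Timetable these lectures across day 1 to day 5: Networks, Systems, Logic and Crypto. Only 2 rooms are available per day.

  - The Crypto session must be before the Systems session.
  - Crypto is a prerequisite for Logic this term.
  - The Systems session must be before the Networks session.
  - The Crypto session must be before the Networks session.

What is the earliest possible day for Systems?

day 2

Precedence pushes Systems to at least day 2; downstream work caps Systems at day 4.
Systems at day 2 is achievable: Logic=day 2; Systems=day 2; Crypto=day 1; Networks=day 3.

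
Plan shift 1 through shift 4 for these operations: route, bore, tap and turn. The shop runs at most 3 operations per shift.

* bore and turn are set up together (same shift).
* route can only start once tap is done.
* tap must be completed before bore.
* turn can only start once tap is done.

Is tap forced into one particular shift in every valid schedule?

No

tap can be shift 1 (e.g. route -> shift 2, bore -> shift 2, turn -> shift 2, tap -> shift 1) or shift 2 (e.g. tap -> shift 2, bore -> shift 3, route -> shift 3, turn -> shift 3).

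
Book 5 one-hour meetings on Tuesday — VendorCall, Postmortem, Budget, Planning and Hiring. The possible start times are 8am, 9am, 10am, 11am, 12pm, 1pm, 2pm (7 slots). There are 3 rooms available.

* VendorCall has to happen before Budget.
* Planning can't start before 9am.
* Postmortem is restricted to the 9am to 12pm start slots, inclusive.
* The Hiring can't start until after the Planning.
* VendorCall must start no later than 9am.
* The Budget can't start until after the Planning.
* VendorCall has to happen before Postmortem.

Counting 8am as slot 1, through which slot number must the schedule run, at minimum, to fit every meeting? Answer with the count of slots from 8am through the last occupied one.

3 slots

The precedence chain requires at least 2 distinct slots.
With at most 3 per slot and 5 meetings, at least 2 slots are needed.
Propagating the time windows through the other constraints, Budget can't land before 10am — that is slot 3 counting from 8am — so the schedule must run through at least 3 slots.
3 works (last occupied slot: 10am): for example Hiring=10am; Postmortem=9am; Planning=9am; VendorCall=8am; Budget=10am.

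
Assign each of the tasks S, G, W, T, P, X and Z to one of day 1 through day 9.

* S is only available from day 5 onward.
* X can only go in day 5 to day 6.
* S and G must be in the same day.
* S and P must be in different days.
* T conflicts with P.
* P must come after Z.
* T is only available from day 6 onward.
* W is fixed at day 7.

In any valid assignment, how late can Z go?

Downstream work caps Z at day 8.
Z at day 8 is achievable: T -> day 6; S -> day 5; Z -> day 8; P -> day 9; G -> day 5; X -> day 5; W -> day 7.

day 8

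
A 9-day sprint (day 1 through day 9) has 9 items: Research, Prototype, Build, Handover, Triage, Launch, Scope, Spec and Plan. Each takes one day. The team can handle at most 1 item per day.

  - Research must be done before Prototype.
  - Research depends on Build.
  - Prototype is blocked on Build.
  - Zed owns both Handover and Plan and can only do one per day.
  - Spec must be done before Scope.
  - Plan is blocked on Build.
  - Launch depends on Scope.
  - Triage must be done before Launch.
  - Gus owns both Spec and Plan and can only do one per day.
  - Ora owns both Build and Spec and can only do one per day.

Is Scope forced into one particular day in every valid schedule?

Scope can be day 2 (e.g. Scope -> day 2, Triage -> day 6, Build -> day 3, Launch -> day 7, Prototype -> day 5, Research -> day 4, Spec -> day 1, Plan -> day 8, Handover -> day 9) or day 3 (e.g. Handover -> day 9; Plan -> day 8; Launch -> day 7; Scope -> day 3; Spec -> day 2; Research -> day 4; Triage -> day 6; Build -> day 1; Prototype -> day 5).

No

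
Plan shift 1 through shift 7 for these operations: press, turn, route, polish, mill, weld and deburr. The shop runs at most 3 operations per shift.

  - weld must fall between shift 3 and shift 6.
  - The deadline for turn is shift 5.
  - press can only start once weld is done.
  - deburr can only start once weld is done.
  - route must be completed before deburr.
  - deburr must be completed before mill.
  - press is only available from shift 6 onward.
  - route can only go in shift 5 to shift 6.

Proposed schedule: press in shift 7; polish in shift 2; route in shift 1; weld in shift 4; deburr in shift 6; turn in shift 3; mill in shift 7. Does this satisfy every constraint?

deburr can only start once weld is done — holds.
weld must fall between shift 3 and shift 6 — holds.
The shop runs at most 3 operations per shift — holds.
deburr must be completed before mill — holds.
The deadline for turn is shift 5 — holds.
route must be completed before deburr — holds.
route can only go in shift 5 to shift 6 — violated.
press can only start once weld is done — holds.
press is only available from shift 6 onward — holds.

Invalid. route can only go in shift 5 to shift 6.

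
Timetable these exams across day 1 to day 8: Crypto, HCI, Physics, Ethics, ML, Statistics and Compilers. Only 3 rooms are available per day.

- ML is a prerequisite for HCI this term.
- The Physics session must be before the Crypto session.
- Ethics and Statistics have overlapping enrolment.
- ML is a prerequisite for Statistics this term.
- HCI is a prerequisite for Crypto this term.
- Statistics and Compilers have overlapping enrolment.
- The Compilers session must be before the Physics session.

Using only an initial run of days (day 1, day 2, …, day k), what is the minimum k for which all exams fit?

The precedence chain requires at least 3 distinct days.
With at most 3 per day and 7 exams, at least 3 days are needed.
3 works (last occupied day: day 3): for example Compilers in day 1, Crypto in day 3, ML in day 1, Physics in day 2, Statistics in day 2, Ethics in day 1, HCI in day 2.

3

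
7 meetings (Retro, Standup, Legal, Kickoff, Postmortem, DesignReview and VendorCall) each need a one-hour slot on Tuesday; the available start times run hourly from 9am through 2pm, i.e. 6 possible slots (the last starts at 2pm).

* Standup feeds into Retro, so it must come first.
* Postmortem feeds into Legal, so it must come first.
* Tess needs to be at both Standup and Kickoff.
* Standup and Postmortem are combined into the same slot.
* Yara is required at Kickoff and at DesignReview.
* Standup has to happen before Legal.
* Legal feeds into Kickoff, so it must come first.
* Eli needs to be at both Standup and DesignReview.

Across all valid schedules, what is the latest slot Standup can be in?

12pm

Downstream work caps Standup at 12pm.
Standup at 12pm is achievable: DesignReview -> 9am; Standup -> 12pm; VendorCall -> 9am; Retro -> 1pm; Kickoff -> 2pm; Legal -> 1pm; Postmortem -> 12pm.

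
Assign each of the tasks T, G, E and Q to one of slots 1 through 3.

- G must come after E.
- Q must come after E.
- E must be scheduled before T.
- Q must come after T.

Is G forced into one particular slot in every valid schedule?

G can be 2 (e.g. G=2, E=1, T=2, Q=3) or 3 (e.g. Q=3, T=2, G=3, E=1).

No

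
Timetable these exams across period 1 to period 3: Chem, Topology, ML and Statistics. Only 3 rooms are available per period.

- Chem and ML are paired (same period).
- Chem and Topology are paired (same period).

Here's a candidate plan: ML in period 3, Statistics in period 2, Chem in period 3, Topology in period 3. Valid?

Only 3 rooms are available per period — holds.
Chem and Topology are paired (same period) — holds.
Chem and ML are paired (same period) — holds.

Valid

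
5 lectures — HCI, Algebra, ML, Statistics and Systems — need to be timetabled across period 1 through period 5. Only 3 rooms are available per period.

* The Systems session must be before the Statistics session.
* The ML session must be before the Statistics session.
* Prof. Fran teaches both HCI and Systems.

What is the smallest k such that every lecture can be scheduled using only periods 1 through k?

The precedence chain requires at least 2 distinct periods.
With at most 3 per period and 5 lectures, at least 2 periods are needed.
2 works (last occupied period: period 2): for example Statistics -> period 2; Algebra -> period 1; Systems -> period 1; ML -> period 1; HCI -> period 2.

2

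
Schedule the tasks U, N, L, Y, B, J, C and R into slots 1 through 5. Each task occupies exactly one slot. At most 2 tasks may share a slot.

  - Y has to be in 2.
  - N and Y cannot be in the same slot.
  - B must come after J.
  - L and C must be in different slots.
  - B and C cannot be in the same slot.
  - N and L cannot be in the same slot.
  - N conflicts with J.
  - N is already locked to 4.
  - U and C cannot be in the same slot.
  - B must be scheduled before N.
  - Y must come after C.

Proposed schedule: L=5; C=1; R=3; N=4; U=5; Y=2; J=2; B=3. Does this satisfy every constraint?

Yes

N is already locked to 4 — holds.
N and Y cannot be in the same slot — holds.
B must come after J — holds.
At most 2 tasks may share a slot — holds.
Y must come after C — holds.
N and L cannot be in the same slot — holds.
L and C must be in different slots — holds.
Y has to be in 2 — holds.
B and C cannot be in the same slot — holds.
N conflicts with J — holds.
B must be scheduled before N — holds.
U and C cannot be in the same slot — holds.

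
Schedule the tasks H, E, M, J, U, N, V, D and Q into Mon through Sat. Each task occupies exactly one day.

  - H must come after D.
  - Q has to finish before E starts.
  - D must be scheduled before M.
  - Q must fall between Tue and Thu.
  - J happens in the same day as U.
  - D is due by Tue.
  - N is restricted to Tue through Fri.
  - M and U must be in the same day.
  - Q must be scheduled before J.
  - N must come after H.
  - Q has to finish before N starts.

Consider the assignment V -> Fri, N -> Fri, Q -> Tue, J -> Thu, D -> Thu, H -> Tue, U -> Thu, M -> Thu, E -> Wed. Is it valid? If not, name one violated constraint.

N is restricted to Tue through Fri — holds.
Q has to finish before E starts — holds.
N must come after H — holds.
Q has to finish before N starts — holds.
J happens in the same day as U — holds.
H must come after D — violated.
Q must be scheduled before J — holds.
M and U must be in the same day — holds.
D is due by Tue — violated.
D must be scheduled before M — violated.
Q must fall between Tue and Thu — holds.

No. D is due by Tue is not satisfied.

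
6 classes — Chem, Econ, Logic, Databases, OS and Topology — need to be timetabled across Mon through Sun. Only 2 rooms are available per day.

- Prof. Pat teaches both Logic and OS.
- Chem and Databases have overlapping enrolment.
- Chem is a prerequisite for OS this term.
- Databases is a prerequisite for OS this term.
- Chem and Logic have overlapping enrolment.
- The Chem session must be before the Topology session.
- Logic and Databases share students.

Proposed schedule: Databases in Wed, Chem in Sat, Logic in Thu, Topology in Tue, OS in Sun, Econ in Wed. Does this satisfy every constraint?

Logic and Databases share students — holds.
Chem and Logic have overlapping enrolment — holds.
The Chem session must be before the Topology session — violated.
Chem is a prerequisite for OS this term — holds.
Prof. Pat teaches both Logic and OS — holds.
Only 2 rooms are available per day — holds.
Databases is a prerequisite for OS this term — holds.
Chem and Databases have overlapping enrolment — holds.

No — it violates: The Chem session must be before the Topology session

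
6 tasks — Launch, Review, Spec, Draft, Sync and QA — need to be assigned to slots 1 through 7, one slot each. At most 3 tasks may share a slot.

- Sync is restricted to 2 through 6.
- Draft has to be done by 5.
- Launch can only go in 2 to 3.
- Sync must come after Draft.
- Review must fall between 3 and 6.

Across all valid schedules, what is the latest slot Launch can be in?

Launch is available from 2; Launch's own window allows nothing later than 3.
Launch at 3 is achievable: QA=1, Launch=3, Review=3, Draft=1, Sync=2, Spec=1.

3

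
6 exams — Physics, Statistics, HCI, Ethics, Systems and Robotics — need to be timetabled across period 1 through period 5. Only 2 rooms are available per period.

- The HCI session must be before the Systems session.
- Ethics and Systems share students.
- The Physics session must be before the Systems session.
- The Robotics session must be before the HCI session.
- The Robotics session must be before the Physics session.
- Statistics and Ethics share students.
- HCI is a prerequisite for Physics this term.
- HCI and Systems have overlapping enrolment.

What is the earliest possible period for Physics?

Precedence pushes Physics to at least period 3; downstream work caps Physics at period 4.
Physics at period 3 is achievable: Robotics=period 1, Physics=period 3, Statistics=period 1, HCI=period 2, Systems=period 4, Ethics=period 2.

period 3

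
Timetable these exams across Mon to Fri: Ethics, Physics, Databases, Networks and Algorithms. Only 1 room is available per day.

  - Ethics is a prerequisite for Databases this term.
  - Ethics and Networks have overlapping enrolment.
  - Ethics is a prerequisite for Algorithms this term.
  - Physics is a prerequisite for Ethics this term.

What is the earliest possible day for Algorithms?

Precedence pushes Algorithms to at least Wed.
Algorithms at Wed is achievable: Databases=Thu; Physics=Mon; Algorithms=Wed; Ethics=Tue; Networks=Fri.

Wed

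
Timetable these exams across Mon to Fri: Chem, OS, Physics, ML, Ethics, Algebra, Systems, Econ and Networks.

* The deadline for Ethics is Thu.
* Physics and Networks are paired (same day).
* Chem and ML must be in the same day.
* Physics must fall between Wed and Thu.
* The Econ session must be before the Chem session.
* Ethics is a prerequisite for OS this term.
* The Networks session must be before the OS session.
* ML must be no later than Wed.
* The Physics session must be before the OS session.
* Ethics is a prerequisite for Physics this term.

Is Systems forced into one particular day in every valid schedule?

Systems can be Mon (e.g. Networks=Wed; Ethics=Mon; Algebra=Mon; Systems=Mon; Econ=Mon; ML=Tue; Physics=Wed; Chem=Tue; OS=Thu) or Tue (e.g. Ethics in Mon, Algebra in Mon, Econ in Mon, Physics in Wed, Networks in Wed, ML in Tue, OS in Thu, Systems in Tue, Chem in Tue).

No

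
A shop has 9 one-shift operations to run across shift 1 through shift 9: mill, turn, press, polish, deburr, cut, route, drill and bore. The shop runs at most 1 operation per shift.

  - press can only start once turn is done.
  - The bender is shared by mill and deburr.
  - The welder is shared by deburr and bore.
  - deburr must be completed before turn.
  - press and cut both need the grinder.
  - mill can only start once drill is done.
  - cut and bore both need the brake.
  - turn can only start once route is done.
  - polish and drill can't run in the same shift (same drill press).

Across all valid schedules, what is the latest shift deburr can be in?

shift 7

Downstream work caps deburr at shift 7.
deburr at shift 7 is achievable: turn=shift 8; polish=shift 4; cut=shift 5; mill=shift 2; bore=shift 6; press=shift 9; deburr=shift 7; route=shift 3; drill=shift 1.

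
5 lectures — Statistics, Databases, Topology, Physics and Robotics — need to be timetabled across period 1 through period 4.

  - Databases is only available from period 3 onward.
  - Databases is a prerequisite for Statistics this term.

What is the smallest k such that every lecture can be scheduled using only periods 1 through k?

The precedence chain requires at least 2 distinct periods.
Propagating the time windows through the other constraints, Statistics can't land before period 4, so the schedule must run through at least period 4.
4 works (last occupied period: period 4): for example Topology in period 1, Robotics in period 1, Physics in period 1, Databases in period 3, Statistics in period 4.

4 periods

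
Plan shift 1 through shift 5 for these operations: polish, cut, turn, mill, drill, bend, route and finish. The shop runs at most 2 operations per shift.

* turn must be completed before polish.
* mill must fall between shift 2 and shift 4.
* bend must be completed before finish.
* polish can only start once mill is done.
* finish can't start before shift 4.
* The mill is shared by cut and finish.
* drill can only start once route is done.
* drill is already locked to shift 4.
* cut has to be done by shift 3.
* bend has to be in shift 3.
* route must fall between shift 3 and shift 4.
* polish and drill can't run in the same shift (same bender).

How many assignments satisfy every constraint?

Splitting on cut: it can be shift 1 (7), shift 2 (5). Listing each branch's schedules as (polish, turn, mill, drill, bend, route, finish) by shift number:
cut=shift 1: (5,1,2,4,3,3,4) (5,1,2,4,3,3,5) (5,1,4,4,3,3,5) (5,2,2,4,3,3,4) (5,2,2,4,3,3,5) (5,2,4,4,3,3,5) (5,4,2,4,3,3,5) — 7.
cut=shift 2: (5,1,2,4,3,3,4) (5,1,2,4,3,3,5) (5,1,4,4,3,3,5) (5,2,4,4,3,3,5) (5,4,2,4,3,3,5) — 5.
Summing: 7 + 5 = 12.

12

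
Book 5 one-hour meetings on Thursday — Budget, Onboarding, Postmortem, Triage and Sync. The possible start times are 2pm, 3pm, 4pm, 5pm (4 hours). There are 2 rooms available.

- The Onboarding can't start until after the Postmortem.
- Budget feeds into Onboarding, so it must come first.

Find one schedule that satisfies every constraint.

Sync in 4pm, Budget in 2pm, Onboarding in 3pm, Triage in 3pm, Postmortem in 2pm

Checking: Budget(2pm) before Onboarding(3pm); Postmortem(2pm) before Onboarding(3pm); max 2 per hour (cap 2).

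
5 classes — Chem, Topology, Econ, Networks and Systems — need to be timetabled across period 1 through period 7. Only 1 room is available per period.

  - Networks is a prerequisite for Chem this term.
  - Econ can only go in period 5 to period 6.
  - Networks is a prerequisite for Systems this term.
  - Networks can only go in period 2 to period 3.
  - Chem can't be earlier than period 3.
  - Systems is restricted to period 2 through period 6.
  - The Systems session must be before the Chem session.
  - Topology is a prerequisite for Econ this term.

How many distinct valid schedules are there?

42

Splitting on Chem: it can be period 4 (3), period 5 (6), period 6 (6), period 7 (27). Listing each branch's schedules as (Topology, Econ, Networks, Systems) by period number:
Chem=period 4: (1,5,2,3) (1,6,2,3) (5,6,2,3) — 3.
Chem=period 5: (1,6,2,3) (1,6,2,4) (1,6,3,4) (2,6,3,4) (3,6,2,4) (4,6,2,3) — 6.
Chem=period 6: (1,5,2,3) (1,5,2,4) (1,5,3,4) (2,5,3,4) (3,5,2,4) (4,5,2,3) — 6.
Chem=period 7: (1,5,2,3) (1,5,2,4) (1,5,2,6) (1,5,3,4) (1,5,3,6) (1,6,2,3) (1,6,2,4) (1,6,2,5) (1,6,3,4) (1,6,3,5) (2,5,3,4) (2,5,3,6) (2,6,3,4) (2,6,3,5) (3,5,2,4) (3,5,2,6) (3,6,2,4) (3,6,2,5) (4,5,2,3) (4,5,2,6) (4,5,3,6) (4,6,2,3) (4,6,2,5) (4,6,3,5) (5,6,2,3) (5,6,2,4) (5,6,3,4) — 27.
Summing: 3 + 6 + 6 + 27 = 42.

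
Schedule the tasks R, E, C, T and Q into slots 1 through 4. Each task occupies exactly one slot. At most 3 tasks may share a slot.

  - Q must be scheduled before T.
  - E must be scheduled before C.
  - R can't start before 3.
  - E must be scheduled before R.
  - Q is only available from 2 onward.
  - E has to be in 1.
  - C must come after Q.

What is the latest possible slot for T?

4

Precedence pushes T to at least 3.
T at 4 is achievable: C -> 3, Q -> 2, R -> 3, E -> 1, T -> 4.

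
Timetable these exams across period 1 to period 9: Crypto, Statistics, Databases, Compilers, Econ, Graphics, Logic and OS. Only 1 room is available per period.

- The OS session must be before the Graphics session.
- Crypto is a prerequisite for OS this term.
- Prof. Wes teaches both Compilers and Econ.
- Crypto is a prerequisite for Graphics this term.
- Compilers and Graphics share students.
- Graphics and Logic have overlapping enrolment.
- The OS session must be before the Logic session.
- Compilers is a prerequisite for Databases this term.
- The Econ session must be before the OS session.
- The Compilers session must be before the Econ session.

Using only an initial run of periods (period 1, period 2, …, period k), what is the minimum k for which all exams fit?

8 periods

The precedence chain requires at least 4 distinct periods.
With at most 1 per period and 8 exams, at least 8 periods are needed.
8 works (last occupied period: period 8): for example Graphics -> period 5; Econ -> period 3; Crypto -> period 1; Compilers -> period 2; Logic -> period 7; Statistics -> period 8; Databases -> period 6; OS -> period 4.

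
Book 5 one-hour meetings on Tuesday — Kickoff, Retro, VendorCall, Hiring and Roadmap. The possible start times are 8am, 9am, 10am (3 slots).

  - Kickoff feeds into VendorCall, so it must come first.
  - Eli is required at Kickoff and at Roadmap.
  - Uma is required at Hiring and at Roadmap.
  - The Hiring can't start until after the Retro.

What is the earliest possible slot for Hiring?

9am

Precedence pushes Hiring to at least 9am.
Hiring at 9am is achievable: VendorCall -> 9am; Roadmap -> 10am; Kickoff -> 8am; Hiring -> 9am; Retro -> 8am.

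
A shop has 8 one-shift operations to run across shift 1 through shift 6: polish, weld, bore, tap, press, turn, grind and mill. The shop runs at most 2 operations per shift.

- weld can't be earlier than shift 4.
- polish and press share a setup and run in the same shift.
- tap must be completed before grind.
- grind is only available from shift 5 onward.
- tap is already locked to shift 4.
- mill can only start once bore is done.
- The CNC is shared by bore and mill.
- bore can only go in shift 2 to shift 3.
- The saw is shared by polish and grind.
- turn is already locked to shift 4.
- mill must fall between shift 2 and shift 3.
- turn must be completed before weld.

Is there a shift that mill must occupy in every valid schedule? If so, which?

Mill is available from shift 2; precedence pushes mill to at least shift 3; mill's own window allows nothing later than shift 3.
So mill is pinned to shift 3.

shift 3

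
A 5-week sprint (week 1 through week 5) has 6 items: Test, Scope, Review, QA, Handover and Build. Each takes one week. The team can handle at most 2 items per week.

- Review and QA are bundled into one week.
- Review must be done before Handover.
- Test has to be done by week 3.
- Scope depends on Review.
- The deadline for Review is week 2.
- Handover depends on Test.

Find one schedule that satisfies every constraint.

Test=week 2; Handover=week 3; Build=week 3; Scope=week 2; QA=week 1; Review=week 1

Checking: Review(week 1) before Handover(week 3); Test(week 2) before Handover(week 3); Review(week 1) before Scope(week 2); Review = QA = week 1; Test=week 2 in [week 1,week 3]; Review=week 1 in [week 1,week 2]; max 2 per week (cap 2).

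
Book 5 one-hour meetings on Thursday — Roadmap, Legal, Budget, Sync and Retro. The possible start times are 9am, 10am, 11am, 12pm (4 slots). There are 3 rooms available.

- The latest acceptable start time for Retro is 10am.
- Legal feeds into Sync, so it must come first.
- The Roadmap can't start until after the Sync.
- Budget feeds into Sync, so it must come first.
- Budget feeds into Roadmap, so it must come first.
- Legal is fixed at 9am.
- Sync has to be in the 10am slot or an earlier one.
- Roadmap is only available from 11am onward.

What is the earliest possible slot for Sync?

10am

Precedence pushes Sync to at least 10am; Sync's own window allows nothing later than 10am.
Sync at 10am is achievable: Budget in 9am; Sync in 10am; Roadmap in 11am; Legal in 9am; Retro in 9am.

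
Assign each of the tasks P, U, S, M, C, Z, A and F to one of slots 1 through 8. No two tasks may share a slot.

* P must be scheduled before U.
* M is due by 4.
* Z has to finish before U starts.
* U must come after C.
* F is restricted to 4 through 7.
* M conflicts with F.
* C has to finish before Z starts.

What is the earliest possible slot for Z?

2

Precedence pushes Z to at least 2; downstream work caps Z at 7.
Z at 2 is achievable: S in 7, M in 3, Z in 2, C in 1, P in 5, U in 6, F in 4, A in 8.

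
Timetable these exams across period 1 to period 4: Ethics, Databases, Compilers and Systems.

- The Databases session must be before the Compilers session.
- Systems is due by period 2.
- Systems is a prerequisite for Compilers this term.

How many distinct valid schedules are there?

44

Splitting on Ethics: it can be period 1 (11), period 2 (11), period 3 (11), period 4 (11). Listing each branch's schedules as (Databases, Compilers, Systems) by period number:
Ethics=period 1: (1,2,1) (1,3,1) (1,3,2) (1,4,1) (1,4,2) (2,3,1) (2,3,2) (2,4,1) (2,4,2) (3,4,1) (3,4,2) — 11.
Ethics=period 2: (1,2,1) (1,3,1) (1,3,2) (1,4,1) (1,4,2) (2,3,1) (2,3,2) (2,4,1) (2,4,2) (3,4,1) (3,4,2) — 11.
Ethics=period 3: (1,2,1) (1,3,1) (1,3,2) (1,4,1) (1,4,2) (2,3,1) (2,3,2) (2,4,1) (2,4,2) (3,4,1) (3,4,2) — 11.
Ethics=period 4: (1,2,1) (1,3,1) (1,3,2) (1,4,1) (1,4,2) (2,3,1) (2,3,2) (2,4,1) (2,4,2) (3,4,1) (3,4,2) — 11.
Summing: 11 + 11 + 11 + 11 = 44.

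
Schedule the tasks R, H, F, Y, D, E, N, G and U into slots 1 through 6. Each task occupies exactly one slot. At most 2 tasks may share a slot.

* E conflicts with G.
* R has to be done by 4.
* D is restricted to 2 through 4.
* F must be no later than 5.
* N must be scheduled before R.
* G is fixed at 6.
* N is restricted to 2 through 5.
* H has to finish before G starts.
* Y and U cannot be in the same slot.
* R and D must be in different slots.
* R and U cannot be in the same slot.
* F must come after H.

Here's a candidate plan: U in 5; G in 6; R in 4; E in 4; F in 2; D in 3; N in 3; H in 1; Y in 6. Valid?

E conflicts with G — holds.
D is restricted to 2 through 4 — holds.
F must be no later than 5 — holds.
At most 2 tasks may share a slot — holds.
N must be scheduled before R — holds.
R and U cannot be in the same slot — holds.
H has to finish before G starts — holds.
R has to be done by 4 — holds.
N is restricted to 2 through 5 — holds.
F must come after H — holds.
G is fixed at 6 — holds.
Y and U cannot be in the same slot — holds.
R and D must be in different slots — holds.

Yes, all constraints hold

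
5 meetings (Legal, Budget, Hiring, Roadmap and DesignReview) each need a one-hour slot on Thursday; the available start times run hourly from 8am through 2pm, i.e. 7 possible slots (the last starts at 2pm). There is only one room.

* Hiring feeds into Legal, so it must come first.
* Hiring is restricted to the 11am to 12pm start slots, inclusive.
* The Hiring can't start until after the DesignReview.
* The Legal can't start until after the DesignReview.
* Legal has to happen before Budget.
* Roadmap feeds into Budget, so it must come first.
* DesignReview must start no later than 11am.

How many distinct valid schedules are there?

36

Splitting on Legal: it can be 12pm (15), 1pm (21). Listing each branch's schedules as (Budget, Hiring, Roadmap, DesignReview):
Legal=12pm: (1pm,11am,8am,9am) (1pm,11am,8am,10am) (1pm,11am,9am,8am) (1pm,11am,9am,10am) (1pm,11am,10am,8am) (1pm,11am,10am,9am) (2pm,11am,8am,9am) (2pm,11am,8am,10am) (2pm,11am,9am,8am) (2pm,11am,9am,10am) (2pm,11am,10am,8am) (2pm,11am,10am,9am) (2pm,11am,1pm,8am) (2pm,11am,1pm,9am) (2pm,11am,1pm,10am) — 15.
Legal=1pm: (2pm,11am,8am,9am) (2pm,11am,8am,10am) (2pm,11am,9am,8am) (2pm,11am,9am,10am) (2pm,11am,10am,8am) (2pm,11am,10am,9am) (2pm,11am,12pm,8am) (2pm,11am,12pm,9am) (2pm,11am,12pm,10am) (2pm,12pm,8am,9am) (2pm,12pm,8am,10am) (2pm,12pm,8am,11am) (2pm,12pm,9am,8am) (2pm,12pm,9am,10am) (2pm,12pm,9am,11am) (2pm,12pm,10am,8am) (2pm,12pm,10am,9am) (2pm,12pm,10am,11am) (2pm,12pm,11am,8am) (2pm,12pm,11am,9am) (2pm,12pm,11am,10am) — 21.
Summing: 15 + 21 = 36.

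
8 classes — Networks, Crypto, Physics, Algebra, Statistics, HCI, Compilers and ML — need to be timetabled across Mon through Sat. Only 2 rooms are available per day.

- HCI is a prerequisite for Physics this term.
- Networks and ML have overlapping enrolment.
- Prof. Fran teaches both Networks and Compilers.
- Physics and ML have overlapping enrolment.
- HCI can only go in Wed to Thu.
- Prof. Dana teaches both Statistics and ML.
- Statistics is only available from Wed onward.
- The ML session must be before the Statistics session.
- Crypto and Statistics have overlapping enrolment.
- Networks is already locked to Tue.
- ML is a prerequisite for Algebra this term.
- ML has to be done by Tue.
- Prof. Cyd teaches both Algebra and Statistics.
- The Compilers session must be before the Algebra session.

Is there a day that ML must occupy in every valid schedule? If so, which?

Mon

ML's window is Mon–Tue.
Networks is fixed at Tue, and ML can't share a day with Networks.
So ML must be Mon.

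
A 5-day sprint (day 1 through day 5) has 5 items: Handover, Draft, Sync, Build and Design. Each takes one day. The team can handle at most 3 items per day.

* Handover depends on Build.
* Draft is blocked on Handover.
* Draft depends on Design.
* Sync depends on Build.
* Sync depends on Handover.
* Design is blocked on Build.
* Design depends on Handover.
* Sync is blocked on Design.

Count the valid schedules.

7

Splitting on Handover: it can be day 2 (5), day 3 (2). Listing each branch's schedules as (Draft, Sync, Build, Design) by day number:
Handover=day 2: (4,4,1,3) (4,5,1,3) (5,4,1,3) (5,5,1,3) (5,5,1,4) — 5.
Handover=day 3: (5,5,1,4) (5,5,2,4) — 2.
Summing: 5 + 2 = 7.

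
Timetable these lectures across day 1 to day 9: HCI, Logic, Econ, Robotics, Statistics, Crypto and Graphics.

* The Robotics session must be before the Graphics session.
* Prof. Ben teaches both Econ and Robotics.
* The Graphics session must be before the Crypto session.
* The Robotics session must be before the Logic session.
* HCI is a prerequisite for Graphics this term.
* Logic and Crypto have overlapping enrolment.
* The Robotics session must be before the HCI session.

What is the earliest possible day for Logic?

Precedence pushes Logic to at least day 2.
Logic at day 2 is achievable: Crypto in day 4, Logic in day 2, Econ in day 2, Graphics in day 3, Robotics in day 1, Statistics in day 1, HCI in day 2.

day 2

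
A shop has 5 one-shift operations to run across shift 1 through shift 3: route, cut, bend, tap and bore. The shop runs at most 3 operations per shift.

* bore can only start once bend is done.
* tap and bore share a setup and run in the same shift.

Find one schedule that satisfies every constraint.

cut -> shift 1, bend -> shift 1, tap -> shift 2, bore -> shift 2, route -> shift 1

Checking: bend(shift 1) before bore(shift 2); tap = bore = shift 2; max 3 per shift (cap 3).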